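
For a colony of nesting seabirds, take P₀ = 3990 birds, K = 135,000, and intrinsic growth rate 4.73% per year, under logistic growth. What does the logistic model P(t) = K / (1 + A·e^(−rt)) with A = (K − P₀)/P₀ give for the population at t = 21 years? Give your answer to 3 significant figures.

≈ 10,300 birds

A = (135000 − 3990)/3990 = 32.83459
P(21) = 135000 / (1 + 32.83459·e^(−0.0473·21)) = 135000 / (1 + 32.83459·0.370353)
= 135000 / 13.16037 ≈ 10258.07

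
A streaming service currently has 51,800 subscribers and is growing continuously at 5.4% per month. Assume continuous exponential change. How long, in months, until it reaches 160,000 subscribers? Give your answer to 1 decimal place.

t ≈ 20.9 months

160000 = 51800 · e^(0.054·t)
t = ln(160000/51800) / 0.054 = ln(3.0888) / 0.054 = 1.12778 / 0.054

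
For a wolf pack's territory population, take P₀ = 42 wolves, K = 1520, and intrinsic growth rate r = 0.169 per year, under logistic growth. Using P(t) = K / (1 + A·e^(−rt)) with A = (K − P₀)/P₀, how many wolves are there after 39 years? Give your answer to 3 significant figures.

≈ 1,450 wolves

A = (1520 − 42)/42 = 35.19048
P(39) = 1520 / (1 + 35.19048·e^(−0.169·39)) = 1520 / (1 + 35.19048·0.001373)
= 1520 / 1.0483 ≈ 1449.96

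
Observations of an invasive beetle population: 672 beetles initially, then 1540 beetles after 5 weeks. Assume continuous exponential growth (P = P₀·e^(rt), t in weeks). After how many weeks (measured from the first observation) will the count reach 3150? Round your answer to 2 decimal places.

r = ln(1540/672) / 5 ≈ 0.165856 per week
t = ln(3150/672) / r = 1.5449 / 0.165856 ≈ 9.315

t ≈ 9.31 weeks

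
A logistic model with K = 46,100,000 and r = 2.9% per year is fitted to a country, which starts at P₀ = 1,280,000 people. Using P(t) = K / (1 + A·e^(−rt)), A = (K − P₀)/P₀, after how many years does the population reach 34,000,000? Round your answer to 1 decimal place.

t ≈ 158.2 years

A = (46100000 − 1280000)/1280000 = 35.01562
34000000 = 46100000/(1 + 35.01562·e^(−0.029t)) → 1 + 35.01562·e^(−0.029t) = 1.35588
e^(−0.029t) = 0.010164 → t = ln(98.39101)/0.029 = 4.58895/0.029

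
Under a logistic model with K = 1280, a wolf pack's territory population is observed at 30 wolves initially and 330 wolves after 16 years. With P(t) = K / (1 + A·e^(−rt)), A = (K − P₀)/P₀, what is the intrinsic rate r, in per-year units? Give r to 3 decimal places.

r ≈ 0.167 per year

A = (1280 − 30)/30 = 41.66667
330 = 1280/(1 + 41.66667·e^(−r·16)) → e^(−16r) = (3.87879 − 1)/41.66667 = 0.069091
r = −ln(0.069091)/16 = 2.67233/16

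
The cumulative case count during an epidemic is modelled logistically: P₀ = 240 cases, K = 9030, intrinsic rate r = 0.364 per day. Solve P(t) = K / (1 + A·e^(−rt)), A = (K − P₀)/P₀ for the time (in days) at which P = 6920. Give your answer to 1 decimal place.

t ≈ 13.2 days

A = (9030 − 240)/240 = 36.625
6920 = 9030/(1 + 36.625·e^(−0.364t)) → 1 + 36.625·e^(−0.364t) = 1.30491
e^(−0.364t) = 0.008325 → t = ln(120.11611)/0.364 = 4.78846/0.364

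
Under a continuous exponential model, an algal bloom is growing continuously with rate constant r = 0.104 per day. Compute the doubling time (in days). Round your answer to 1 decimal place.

doubling time ≈ 6.7 days

doubling time = ln(2) / |r| = 0.69315 / 0.104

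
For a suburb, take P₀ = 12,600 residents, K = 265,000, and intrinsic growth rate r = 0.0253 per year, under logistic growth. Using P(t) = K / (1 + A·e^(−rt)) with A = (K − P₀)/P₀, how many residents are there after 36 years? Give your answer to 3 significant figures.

A = (265000 − 12600)/12600 = 20.03175
P(36) = 265000 / (1 + 20.03175·e^(−0.0253·36)) = 265000 / (1 + 20.03175·0.402202)
= 265000 / 9.05681 ≈ 29259.73

≈ 29,300 residents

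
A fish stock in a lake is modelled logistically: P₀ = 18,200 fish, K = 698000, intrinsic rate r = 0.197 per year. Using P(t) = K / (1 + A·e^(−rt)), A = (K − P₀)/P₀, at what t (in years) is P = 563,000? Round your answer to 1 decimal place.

A = (698000 − 18200)/18200 = 37.35165
563000 = 698000/(1 + 37.35165·e^(−0.197t)) → 1 + 37.35165·e^(−0.197t) = 1.23979
e^(−0.197t) = 0.00642 → t = ln(155.77021)/0.197 = 5.04838/0.197

t ≈ 25.6 years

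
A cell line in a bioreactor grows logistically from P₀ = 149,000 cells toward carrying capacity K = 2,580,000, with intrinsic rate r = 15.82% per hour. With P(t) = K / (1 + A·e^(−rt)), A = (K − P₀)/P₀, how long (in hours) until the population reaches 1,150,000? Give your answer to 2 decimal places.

t ≈ 16.27 hours

A = (2580000 − 149000)/149000 = 16.31544
1150000 = 2580000/(1 + 16.31544·e^(−0.1582t)) → 1 + 16.31544·e^(−0.1582t) = 2.24348
e^(−0.1582t) = 0.076215 → t = ln(13.12081)/0.1582 = 2.5742/0.1582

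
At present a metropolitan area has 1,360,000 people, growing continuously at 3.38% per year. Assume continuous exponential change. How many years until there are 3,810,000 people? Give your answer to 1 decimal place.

t ≈ 30.5 years

3810000 = 1360000 · e^(0.0338·t)
t = ln(3810000/1360000) / 0.0338 = ln(2.80147) / 0.0338 = 1.03014 / 0.0338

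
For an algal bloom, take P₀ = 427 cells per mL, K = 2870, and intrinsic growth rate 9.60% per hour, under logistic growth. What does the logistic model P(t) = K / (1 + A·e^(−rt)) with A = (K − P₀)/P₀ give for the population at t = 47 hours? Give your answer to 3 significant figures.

A = (2870 − 427)/427 = 5.72131
P(47) = 2870 / (1 + 5.72131·e^(−0.096·47)) = 2870 / (1 + 5.72131·0.010976)
= 2870 / 1.0628 ≈ 2700.41

≈ 2,700 cells per mL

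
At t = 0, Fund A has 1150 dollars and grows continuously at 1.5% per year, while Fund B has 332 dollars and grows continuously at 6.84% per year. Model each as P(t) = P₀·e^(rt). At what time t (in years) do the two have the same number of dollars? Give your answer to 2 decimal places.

1150·e^(0.015t) = 332·e^(0.0684t)
1150/332 = e^((0.0684 − 0.015)t) → ln(3.46386) = 0.0534·t
t = 1.24238 / 0.0534

t ≈ 23.27 years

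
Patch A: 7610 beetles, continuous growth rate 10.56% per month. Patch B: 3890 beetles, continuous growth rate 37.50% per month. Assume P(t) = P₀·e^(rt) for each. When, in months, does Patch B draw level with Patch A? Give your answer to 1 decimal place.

t ≈ 2.5 months

7610·e^(0.1056t) = 3890·e^(0.375t)
7610/3890 = e^((0.375 − 0.1056)t) → ln(1.9563) = 0.2694·t
t = 0.67105 / 0.2694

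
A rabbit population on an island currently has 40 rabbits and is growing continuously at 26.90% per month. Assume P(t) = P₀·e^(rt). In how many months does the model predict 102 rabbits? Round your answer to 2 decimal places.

t ≈ 3.48 months

102 = 40 · e^(0.269·t)
t = ln(102/40) / 0.269 = ln(2.55) / 0.269 = 0.93609 / 0.269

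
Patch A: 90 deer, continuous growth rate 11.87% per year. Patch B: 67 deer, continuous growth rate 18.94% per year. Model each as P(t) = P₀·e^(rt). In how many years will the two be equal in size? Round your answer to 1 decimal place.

90·e^(0.1187t) = 67·e^(0.1894t)
90/67 = e^((0.1894 − 0.1187)t) → ln(1.34328) = 0.0707·t
t = 0.29512 / 0.0707

t ≈ 4.2 years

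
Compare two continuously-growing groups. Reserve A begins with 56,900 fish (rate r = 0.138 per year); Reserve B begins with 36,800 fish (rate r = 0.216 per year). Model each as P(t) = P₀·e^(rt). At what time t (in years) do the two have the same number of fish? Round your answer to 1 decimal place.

56900·e^(0.138t) = 36800·e^(0.216t)
56900/36800 = e^((0.216 − 0.138)t) → ln(1.5462) = 0.078·t
t = 0.4358 / 0.078

t ≈ 5.6 years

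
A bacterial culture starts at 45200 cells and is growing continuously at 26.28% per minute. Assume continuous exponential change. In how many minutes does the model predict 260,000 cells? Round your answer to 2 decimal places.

t ≈ 6.66 minutes

260000 = 45200 · e^(0.2628·t)
t = ln(260000/45200) / 0.2628 = ln(5.75221) / 0.2628 = 1.74958 / 0.2628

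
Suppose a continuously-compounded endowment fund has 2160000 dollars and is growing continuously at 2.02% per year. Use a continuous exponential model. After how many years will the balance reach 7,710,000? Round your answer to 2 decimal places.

t ≈ 62.99 years

7710000 = 2160000 · e^(0.0202·t)
t = ln(7710000/2160000) / 0.0202 = ln(3.56944) / 0.0202 = 1.27241 / 0.0202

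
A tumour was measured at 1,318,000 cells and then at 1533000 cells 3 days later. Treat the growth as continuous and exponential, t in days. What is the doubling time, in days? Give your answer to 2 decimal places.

r = ln(1533000/1318000) / 3 = ln(1.16313) / 3 ≈ 0.05037 per day
doubling time = ln 2 / |r| = 0.69315 / 0.05037

doubling time ≈ 13.76 days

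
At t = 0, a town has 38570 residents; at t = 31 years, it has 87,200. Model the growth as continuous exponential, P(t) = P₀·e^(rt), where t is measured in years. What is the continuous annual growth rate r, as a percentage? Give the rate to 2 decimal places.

87200 = 38570 · e^(r·31)
e^(31r) = 87200/38570 = 2.26082
r = ln(2.26082) / 31 = 0.81573 / 31

r ≈ 2.63% per year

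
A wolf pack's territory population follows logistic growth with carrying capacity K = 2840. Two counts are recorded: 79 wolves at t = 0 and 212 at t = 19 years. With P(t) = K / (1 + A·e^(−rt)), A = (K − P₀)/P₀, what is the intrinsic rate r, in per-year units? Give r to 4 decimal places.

r ≈ 0.0546 per year

A = (2840 − 79)/79 = 34.94937
212 = 2840/(1 + 34.94937·e^(−r·19)) → e^(−19r) = (13.39623 − 1)/34.94937 = 0.354691
r = −ln(0.354691)/19 = 1.03651/19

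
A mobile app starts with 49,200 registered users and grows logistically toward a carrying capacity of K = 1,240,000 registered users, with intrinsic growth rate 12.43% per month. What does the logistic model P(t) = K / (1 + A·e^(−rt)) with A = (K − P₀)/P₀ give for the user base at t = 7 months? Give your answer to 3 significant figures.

≈ 111,000 registered users

A = (1240000 − 49200)/49200 = 24.20325
P(7) = 1240000 / (1 + 24.20325·e^(−0.1243·7)) = 1240000 / (1 + 24.20325·0.41891)
= 1240000 / 11.13898 ≈ 111320.83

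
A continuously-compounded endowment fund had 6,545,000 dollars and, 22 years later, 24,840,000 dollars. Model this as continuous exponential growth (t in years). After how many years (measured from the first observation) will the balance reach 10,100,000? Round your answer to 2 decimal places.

t ≈ 7.16 years

r = ln(24840000/6545000) / 22 ≈ 0.060625 per year
t = ln(10100000/6545000) / r = 0.43383 / 0.060625 ≈ 7.156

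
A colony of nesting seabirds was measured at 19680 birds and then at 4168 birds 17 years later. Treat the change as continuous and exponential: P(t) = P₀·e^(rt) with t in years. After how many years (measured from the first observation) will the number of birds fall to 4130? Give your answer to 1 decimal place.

r = ln(4168/19680) / 17 ≈ -0.091304 per year
t = ln(4130/19680) / r = -1.56133 / -0.091304 ≈ 17.1

t ≈ 17.1 years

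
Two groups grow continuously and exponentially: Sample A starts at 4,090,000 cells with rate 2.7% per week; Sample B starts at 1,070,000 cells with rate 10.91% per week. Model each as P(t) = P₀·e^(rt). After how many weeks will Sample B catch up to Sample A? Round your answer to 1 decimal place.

t ≈ 16.3 weeks

4090000·e^(0.027t) = 1070000·e^(0.1091t)
4090000/1070000 = e^((0.1091 − 0.027)t) → ln(3.82243) = 0.0821·t
t = 1.34089 / 0.0821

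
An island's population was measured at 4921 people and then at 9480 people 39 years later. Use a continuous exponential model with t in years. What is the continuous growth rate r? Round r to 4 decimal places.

9480 = 4921 · e^(r·39)
e^(39r) = 9480/4921 = 1.92644
r = ln(1.92644) / 39 = 0.65567 / 39

r ≈ 0.0168 per year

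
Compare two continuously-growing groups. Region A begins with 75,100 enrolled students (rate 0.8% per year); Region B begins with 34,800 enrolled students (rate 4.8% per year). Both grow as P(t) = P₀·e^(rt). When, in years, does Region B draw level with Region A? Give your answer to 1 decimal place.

75100·e^(0.008t) = 34800·e^(0.048t)
75100/34800 = e^((0.048 − 0.008)t) → ln(2.15805) = 0.04·t
t = 0.7692 / 0.04

t ≈ 19.2 years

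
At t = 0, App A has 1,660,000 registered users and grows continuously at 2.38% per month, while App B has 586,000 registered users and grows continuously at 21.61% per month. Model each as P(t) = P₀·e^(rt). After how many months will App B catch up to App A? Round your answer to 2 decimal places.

1660000·e^(0.0238t) = 586000·e^(0.2161t)
1660000/586000 = e^((0.2161 − 0.0238)t) → ln(2.83276) = 0.1923·t
t = 1.04125 / 0.1923

t ≈ 5.41 months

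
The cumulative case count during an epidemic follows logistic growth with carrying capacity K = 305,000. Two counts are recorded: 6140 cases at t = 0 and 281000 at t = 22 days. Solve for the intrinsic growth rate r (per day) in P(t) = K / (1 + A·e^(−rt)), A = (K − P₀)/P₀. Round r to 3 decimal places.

A = (305000 − 6140)/6140 = 48.67427
281000 = 305000/(1 + 48.67427·e^(−r·22)) → e^(−22r) = (1.08541 − 1)/48.67427 = 0.001755
r = −ln(0.001755)/22 = 6.34545/22

r ≈ 0.288 per day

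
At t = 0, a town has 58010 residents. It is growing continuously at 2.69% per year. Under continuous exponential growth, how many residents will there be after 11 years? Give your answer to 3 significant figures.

≈ 78,000 residents

P(11) = 58010 · e^(0.0269·11) = 58010 · e^(0.2959)
= 58010 · 1.34434 ≈ 77984.91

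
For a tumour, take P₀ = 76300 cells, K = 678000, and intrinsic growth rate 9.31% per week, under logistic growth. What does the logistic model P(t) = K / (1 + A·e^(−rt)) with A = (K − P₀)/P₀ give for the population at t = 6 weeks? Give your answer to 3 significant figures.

A = (678000 − 76300)/76300 = 7.88598
P(6) = 678000 / (1 + 7.88598·e^(−0.0931·6)) = 678000 / (1 + 7.88598·0.572009)
= 678000 / 5.51085 ≈ 123029.98

≈ 123,000 cells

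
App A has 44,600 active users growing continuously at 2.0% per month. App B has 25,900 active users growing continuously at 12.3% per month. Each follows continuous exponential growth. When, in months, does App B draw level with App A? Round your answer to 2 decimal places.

t ≈ 5.28 months

44600·e^(0.02t) = 25900·e^(0.123t)
44600/25900 = e^((0.123 − 0.02)t) → ln(1.72201) = 0.103·t
t = 0.54349 / 0.103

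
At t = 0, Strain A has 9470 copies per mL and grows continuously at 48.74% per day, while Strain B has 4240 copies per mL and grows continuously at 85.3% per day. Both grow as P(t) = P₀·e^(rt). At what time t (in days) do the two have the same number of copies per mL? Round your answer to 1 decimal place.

t ≈ 2.2 days

9470·e^(0.4874t) = 4240·e^(0.853t)
9470/4240 = e^((0.853 − 0.4874)t) → ln(2.23349) = 0.3656·t
t = 0.80357 / 0.3656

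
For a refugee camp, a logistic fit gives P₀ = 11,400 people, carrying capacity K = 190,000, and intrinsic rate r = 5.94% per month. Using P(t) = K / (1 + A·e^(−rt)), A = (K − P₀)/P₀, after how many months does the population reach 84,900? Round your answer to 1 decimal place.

t ≈ 42.7 months

A = (190000 − 11400)/11400 = 15.66667
84900 = 190000/(1 + 15.66667·e^(−0.0594t)) → 1 + 15.66667·e^(−0.0594t) = 2.23793
e^(−0.0594t) = 0.079017 → t = ln(12.65557)/0.0594 = 2.5381/0.0594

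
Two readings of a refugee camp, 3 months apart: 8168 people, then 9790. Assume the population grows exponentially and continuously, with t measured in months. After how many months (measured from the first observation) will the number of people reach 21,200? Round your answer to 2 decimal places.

r = ln(9790/8168) / 3 ≈ 0.060379 per month
t = ln(21200/8168) / r = 0.95378 / 0.060379 ≈ 15.796

t ≈ 15.80 months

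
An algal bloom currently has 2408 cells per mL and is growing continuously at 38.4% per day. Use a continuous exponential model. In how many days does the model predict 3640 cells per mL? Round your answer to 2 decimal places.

3640 = 2408 · e^(0.384·t)
t = ln(3640/2408) / 0.384 = ln(1.51163) / 0.384 = 0.41319 / 0.384

t ≈ 1.08 days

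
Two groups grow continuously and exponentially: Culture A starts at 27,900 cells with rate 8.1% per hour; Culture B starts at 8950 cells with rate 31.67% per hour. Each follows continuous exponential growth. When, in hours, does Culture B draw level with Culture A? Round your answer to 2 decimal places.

27900·e^(0.081t) = 8950·e^(0.3167t)
27900/8950 = e^((0.3167 − 0.081)t) → ln(3.11732) = 0.2357·t
t = 1.13697 / 0.2357

t ≈ 4.82 hours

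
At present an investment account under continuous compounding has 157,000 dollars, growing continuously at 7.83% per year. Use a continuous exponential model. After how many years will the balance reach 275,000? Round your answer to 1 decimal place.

t ≈ 7.2 years

275000 = 157000 · e^(0.0783·t)
t = ln(275000/157000) / 0.0783 = ln(1.75159) / 0.0783 = 0.56053 / 0.0783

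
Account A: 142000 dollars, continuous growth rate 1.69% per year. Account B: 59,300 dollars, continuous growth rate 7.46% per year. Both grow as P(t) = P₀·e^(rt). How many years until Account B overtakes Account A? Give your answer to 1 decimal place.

t ≈ 15.1 years

142000·e^(0.0169t) = 59300·e^(0.0746t)
142000/59300 = e^((0.0746 − 0.0169)t) → ln(2.3946) = 0.0577·t
t = 0.87322 / 0.0577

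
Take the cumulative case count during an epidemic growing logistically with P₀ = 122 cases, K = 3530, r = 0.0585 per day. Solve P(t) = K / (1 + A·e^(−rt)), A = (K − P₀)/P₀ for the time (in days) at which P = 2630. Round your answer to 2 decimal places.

t ≈ 75.25 days

A = (3530 − 122)/122 = 27.93443
2630 = 3530/(1 + 27.93443·e^(−0.0585t)) → 1 + 27.93443·e^(−0.0585t) = 1.34221
e^(−0.0585t) = 0.01225 → t = ln(81.6306)/0.0585 = 4.4022/0.0585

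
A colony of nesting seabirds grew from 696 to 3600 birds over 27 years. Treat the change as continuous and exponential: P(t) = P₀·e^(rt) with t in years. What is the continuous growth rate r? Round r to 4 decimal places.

3600 = 696 · e^(r·27)
e^(27r) = 3600/696 = 5.17241
r = ln(5.17241) / 27 = 1.64334 / 27

r ≈ 0.0609 per year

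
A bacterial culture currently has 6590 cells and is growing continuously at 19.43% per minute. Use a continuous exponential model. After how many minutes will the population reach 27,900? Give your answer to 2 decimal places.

27900 = 6590 · e^(0.1943·t)
t = ln(27900/6590) / 0.1943 = ln(4.23369) / 0.1943 = 1.44307 / 0.1943

t ≈ 7.43 minutes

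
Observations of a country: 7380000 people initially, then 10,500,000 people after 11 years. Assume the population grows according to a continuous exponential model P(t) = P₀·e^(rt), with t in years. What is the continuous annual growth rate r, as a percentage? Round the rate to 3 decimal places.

10500000 = 7380000 · e^(r·11)
e^(11r) = 10500000/7380000 = 1.42276
r = ln(1.42276) / 11 = 0.3526 / 11

r ≈ 3.205% per year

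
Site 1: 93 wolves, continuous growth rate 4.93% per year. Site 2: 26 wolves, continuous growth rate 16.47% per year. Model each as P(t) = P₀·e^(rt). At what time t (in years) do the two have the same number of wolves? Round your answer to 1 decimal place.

93·e^(0.0493t) = 26·e^(0.1647t)
93/26 = e^((0.1647 − 0.0493)t) → ln(3.57692) = 0.1154·t
t = 1.2745 / 0.1154

t ≈ 11.0 years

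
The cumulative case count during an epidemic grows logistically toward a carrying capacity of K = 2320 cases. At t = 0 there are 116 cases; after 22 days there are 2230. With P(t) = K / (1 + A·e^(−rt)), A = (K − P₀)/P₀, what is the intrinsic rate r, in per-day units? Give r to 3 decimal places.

r ≈ 0.280 per day

A = (2320 − 116)/116 = 19
2230 = 2320/(1 + 19·e^(−r·22)) → e^(−22r) = (1.04036 − 1)/19 = 0.002124
r = −ln(0.002124)/22 = 6.15439/22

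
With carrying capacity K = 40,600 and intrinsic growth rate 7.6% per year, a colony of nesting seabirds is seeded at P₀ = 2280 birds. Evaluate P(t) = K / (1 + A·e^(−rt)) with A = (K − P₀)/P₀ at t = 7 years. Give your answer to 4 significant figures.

A = (40600 − 2280)/2280 = 16.80702
P(7) = 40600 / (1 + 16.80702·e^(−0.076·7)) = 40600 / (1 + 16.80702·0.587429)
= 40600 / 10.87293 ≈ 3734.04

≈ 3,734 birds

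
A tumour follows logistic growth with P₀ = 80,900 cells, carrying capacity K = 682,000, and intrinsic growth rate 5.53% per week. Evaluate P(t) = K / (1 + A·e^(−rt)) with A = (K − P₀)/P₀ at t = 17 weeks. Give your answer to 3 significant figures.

≈ 175,000 cells

A = (682000 − 80900)/80900 = 7.43016
P(17) = 682000 / (1 + 7.43016·e^(−0.0553·17)) = 682000 / (1 + 7.43016·0.390589)
= 682000 / 3.90214 ≈ 174776.01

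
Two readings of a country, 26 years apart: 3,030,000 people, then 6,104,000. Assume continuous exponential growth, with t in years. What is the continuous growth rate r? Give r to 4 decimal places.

6104000 = 3030000 · e^(r·26)
e^(26r) = 6104000/3030000 = 2.01452
r = ln(2.01452) / 26 = 0.70038 / 26

r ≈ 0.0269 per year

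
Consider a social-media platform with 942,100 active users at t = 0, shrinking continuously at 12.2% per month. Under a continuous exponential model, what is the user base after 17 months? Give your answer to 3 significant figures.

P(17) = 942100 · e^(-0.122·17) = 942100 · e^(-2.074)
= 942100 · 0.12568 ≈ 118405.06

≈ 118,000 active users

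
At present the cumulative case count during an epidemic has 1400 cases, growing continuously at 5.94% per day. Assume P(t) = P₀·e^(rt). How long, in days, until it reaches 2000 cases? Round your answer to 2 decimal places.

t ≈ 6.00 days

2000 = 1400 · e^(0.0594·t)
t = ln(2000/1400) / 0.0594 = ln(1.42857) / 0.0594 = 0.35667 / 0.0594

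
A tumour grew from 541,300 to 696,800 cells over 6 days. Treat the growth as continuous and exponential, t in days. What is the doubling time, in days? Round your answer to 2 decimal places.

doubling time ≈ 16.47 days

r = ln(696800/541300) / 6 = ln(1.28727) / 6 ≈ 0.042087 per day
doubling time = ln 2 / |r| = 0.69315 / 0.042087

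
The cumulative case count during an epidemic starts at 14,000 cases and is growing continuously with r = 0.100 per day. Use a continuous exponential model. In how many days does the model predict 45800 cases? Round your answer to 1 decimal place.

t ≈ 11.9 days

45800 = 14000 · e^(0.1·t)
t = ln(45800/14000) / 0.1 = ln(3.27143) / 0.1 = 1.18523 / 0.1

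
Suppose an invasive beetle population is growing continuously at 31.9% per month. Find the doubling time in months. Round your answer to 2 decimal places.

doubling time ≈ 2.17 months

doubling time = ln(2) / |r| = 0.69315 / 0.319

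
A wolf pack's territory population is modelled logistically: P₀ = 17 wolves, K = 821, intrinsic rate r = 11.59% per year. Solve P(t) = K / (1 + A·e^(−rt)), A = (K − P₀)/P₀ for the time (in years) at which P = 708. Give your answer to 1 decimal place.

t ≈ 49.1 years

A = (821 − 17)/17 = 47.29412
708 = 821/(1 + 47.29412·e^(−0.1159t)) → 1 + 47.29412·e^(−0.1159t) = 1.1596
e^(−0.1159t) = 0.003375 → t = ln(296.32067)/0.1159 = 5.69144/0.1159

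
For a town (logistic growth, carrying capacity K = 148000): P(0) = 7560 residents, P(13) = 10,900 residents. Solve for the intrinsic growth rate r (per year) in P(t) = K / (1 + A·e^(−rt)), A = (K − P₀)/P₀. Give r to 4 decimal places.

r ≈ 0.0300 per year

A = (148000 − 7560)/7560 = 18.57672
10900 = 148000/(1 + 18.57672·e^(−r·13)) → e^(−13r) = (13.57798 − 1)/18.57672 = 0.677083
r = −ln(0.677083)/13 = 0.38996/13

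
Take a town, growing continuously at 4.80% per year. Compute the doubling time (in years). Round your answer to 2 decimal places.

doubling time = ln(2) / |r| = 0.69315 / 0.048

doubling time ≈ 14.44 years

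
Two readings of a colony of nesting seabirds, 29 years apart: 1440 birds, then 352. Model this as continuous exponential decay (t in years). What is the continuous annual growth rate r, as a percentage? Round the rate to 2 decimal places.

r ≈ -4.86% per year

352 = 1440 · e^(r·29)
e^(29r) = 352/1440 = 0.24444
r = ln(0.24444) / 29 = -1.40877 / 29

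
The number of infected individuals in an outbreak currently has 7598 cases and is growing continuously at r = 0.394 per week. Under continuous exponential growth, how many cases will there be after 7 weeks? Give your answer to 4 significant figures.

P(7) = 7598 · e^(0.394·7) = 7598 · e^(2.758)
= 7598 · 15.76827 ≈ 119807.35

≈ 119,800 cases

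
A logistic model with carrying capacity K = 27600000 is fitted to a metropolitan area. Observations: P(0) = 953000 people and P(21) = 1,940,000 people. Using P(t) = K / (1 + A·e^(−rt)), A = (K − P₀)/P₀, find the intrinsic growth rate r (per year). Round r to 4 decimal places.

r ≈ 0.0356 per year

A = (27600000 − 953000)/953000 = 27.96118
1940000 = 27600000/(1 + 27.96118·e^(−r·21)) → e^(−21r) = (14.2268 − 1)/27.96118 = 0.473042
r = −ln(0.473042)/21 = 0.74857/21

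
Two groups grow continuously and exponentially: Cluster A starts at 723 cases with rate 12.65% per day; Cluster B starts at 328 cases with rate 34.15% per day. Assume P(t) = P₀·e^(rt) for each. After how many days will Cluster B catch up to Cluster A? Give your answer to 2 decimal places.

t ≈ 3.68 days

723·e^(0.1265t) = 328·e^(0.3415t)
723/328 = e^((0.3415 − 0.1265)t) → ln(2.20427) = 0.215·t
t = 0.7904 / 0.215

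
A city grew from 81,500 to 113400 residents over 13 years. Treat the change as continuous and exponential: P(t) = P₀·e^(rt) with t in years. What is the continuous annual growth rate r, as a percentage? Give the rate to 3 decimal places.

113400 = 81500 · e^(r·13)
e^(13r) = 113400/81500 = 1.39141
r = ln(1.39141) / 13 = 0.33032 / 13

r ≈ 2.541% per year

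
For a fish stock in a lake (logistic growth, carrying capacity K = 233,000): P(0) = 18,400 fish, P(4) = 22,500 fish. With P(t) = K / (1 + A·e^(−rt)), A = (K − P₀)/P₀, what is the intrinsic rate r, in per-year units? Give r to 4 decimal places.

A = (233000 − 18400)/18400 = 11.66304
22500 = 233000/(1 + 11.66304·e^(−r·4)) → e^(−4r) = (10.35556 − 1)/11.66304 = 0.802154
r = −ln(0.802154)/4 = 0.22045/4

r ≈ 0.0551 per year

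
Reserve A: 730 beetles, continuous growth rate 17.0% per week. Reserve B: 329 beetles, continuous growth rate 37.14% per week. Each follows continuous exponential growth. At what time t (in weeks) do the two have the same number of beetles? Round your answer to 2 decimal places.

t ≈ 3.96 weeks

730·e^(0.17t) = 329·e^(0.3714t)
730/329 = e^((0.3714 − 0.17)t) → ln(2.21884) = 0.2014·t
t = 0.79699 / 0.2014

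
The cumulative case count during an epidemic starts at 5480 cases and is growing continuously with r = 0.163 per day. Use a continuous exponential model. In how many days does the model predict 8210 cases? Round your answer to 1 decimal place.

t ≈ 2.5 days

8210 = 5480 · e^(0.163·t)
t = ln(8210/5480) / 0.163 = ln(1.49818) / 0.163 = 0.40425 / 0.163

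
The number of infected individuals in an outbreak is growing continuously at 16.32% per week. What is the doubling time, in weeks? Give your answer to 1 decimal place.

doubling time = ln(2) / |r| = 0.69315 / 0.1632

doubling time ≈ 4.2 weeks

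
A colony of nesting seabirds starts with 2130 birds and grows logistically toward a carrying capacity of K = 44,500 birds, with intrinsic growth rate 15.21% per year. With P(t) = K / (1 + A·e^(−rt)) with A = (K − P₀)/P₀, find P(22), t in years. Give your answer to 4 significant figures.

≈ 26,170 birds

A = (44500 − 2130)/2130 = 19.89202
P(22) = 44500 / (1 + 19.89202·e^(−0.1521·22)) = 44500 / (1 + 19.89202·0.035218)
= 44500 / 1.70056 ≈ 26167.92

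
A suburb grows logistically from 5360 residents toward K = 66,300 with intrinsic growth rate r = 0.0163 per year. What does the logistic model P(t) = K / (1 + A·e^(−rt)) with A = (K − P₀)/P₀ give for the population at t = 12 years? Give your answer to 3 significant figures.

A = (66300 − 5360)/5360 = 11.3694
P(12) = 66300 / (1 + 11.3694·e^(−0.0163·12)) = 66300 / (1 + 11.3694·0.822341)
= 66300 / 10.34953 ≈ 6406.09

≈ 6,410 residents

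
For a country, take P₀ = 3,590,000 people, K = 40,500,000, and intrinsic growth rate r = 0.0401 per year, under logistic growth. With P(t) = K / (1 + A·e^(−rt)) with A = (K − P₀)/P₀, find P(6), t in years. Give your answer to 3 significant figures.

≈ 4,460,000 people

A = (40500000 − 3590000)/3590000 = 10.28134
P(6) = 40500000 / (1 + 10.28134·e^(−0.0401·6)) = 40500000 / (1 + 10.28134·0.786156)
= 40500000 / 9.08274 ≈ 4459009.28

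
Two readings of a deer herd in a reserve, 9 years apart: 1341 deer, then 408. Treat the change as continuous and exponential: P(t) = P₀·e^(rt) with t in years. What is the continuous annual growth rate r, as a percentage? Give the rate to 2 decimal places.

408 = 1341 · e^(r·9)
e^(9r) = 408/1341 = 0.30425
r = ln(0.30425) / 9 = -1.1899 / 9

r ≈ -13.22% per year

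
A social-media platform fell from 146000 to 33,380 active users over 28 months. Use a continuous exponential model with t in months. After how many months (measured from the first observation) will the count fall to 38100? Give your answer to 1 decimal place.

r = ln(33380/146000) / 28 ≈ -0.052702 per month
t = ln(38100/146000) / r = -1.34339 / -0.052702 ≈ 25.49

t ≈ 25.5 months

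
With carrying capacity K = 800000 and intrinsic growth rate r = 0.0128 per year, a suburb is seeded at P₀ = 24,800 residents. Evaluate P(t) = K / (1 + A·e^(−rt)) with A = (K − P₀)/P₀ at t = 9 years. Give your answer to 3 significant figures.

≈ 27,700 residents

A = (800000 − 24800)/24800 = 31.25806
P(9) = 800000 / (1 + 31.25806·e^(−0.0128·9)) = 800000 / (1 + 31.25806·0.891188)
= 800000 / 28.85681 ≈ 27723.09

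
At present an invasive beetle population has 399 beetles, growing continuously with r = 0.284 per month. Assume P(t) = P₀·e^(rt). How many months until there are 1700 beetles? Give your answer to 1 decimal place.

1700 = 399 · e^(0.284·t)
t = ln(1700/399) / 0.284 = ln(4.26065) / 0.284 = 1.44942 / 0.284

t ≈ 5.1 months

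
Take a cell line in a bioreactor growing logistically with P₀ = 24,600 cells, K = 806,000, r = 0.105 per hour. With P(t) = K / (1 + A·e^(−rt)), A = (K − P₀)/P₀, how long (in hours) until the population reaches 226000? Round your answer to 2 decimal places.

A = (806000 − 24600)/24600 = 31.76423
226000 = 806000/(1 + 31.76423·e^(−0.105t)) → 1 + 31.76423·e^(−0.105t) = 3.56637
e^(−0.105t) = 0.080794 → t = ln(12.3771)/0.105 = 2.51585/0.105

t ≈ 23.96 hours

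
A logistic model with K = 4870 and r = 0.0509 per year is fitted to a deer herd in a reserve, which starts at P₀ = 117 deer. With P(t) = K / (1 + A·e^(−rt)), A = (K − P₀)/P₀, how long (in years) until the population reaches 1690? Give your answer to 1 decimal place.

A = (4870 − 117)/117 = 40.62393
1690 = 4870/(1 + 40.62393·e^(−0.0509t)) → 1 + 40.62393·e^(−0.0509t) = 2.88166
e^(−0.0509t) = 0.046319 → t = ln(21.58945)/0.0509 = 3.0722/0.0509

t ≈ 60.4 years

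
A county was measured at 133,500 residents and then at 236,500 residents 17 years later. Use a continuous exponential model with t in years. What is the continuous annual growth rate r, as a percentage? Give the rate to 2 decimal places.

r ≈ 3.36% per year

236500 = 133500 · e^(r·17)
e^(17r) = 236500/133500 = 1.77154
r = ln(1.77154) / 17 = 0.57185 / 17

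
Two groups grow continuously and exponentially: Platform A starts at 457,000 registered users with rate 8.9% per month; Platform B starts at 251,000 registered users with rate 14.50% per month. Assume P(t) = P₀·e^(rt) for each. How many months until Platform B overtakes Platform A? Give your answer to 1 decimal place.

457000·e^(0.089t) = 251000·e^(0.145t)
457000/251000 = e^((0.145 − 0.089)t) → ln(1.82072) = 0.056·t
t = 0.59923 / 0.056

t ≈ 10.7 months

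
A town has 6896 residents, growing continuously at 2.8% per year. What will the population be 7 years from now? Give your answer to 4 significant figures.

≈ 8,389 residents

P(7) = 6896 · e^(0.028·7) = 6896 · e^(0.196)
= 6896 · 1.21653 ≈ 8389.17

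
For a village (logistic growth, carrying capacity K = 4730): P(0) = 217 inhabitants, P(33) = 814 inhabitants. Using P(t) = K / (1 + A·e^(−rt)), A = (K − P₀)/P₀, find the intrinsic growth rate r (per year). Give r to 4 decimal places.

A = (4730 − 217)/217 = 20.79724
814 = 4730/(1 + 20.79724·e^(−r·33)) → e^(−33r) = (5.81081 − 1)/20.79724 = 0.23132
r = −ln(0.23132)/33 = 1.46395/33

r ≈ 0.0444 per year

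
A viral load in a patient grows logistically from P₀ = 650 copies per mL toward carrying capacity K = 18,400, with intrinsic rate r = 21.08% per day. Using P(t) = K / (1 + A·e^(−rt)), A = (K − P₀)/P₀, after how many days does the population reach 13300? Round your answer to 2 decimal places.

t ≈ 20.24 days

A = (18400 − 650)/650 = 27.30769
13300 = 18400/(1 + 27.30769·e^(−0.2108t)) → 1 + 27.30769·e^(−0.2108t) = 1.38346
e^(−0.2108t) = 0.014042 → t = ln(71.21418)/0.2108 = 4.26569/0.2108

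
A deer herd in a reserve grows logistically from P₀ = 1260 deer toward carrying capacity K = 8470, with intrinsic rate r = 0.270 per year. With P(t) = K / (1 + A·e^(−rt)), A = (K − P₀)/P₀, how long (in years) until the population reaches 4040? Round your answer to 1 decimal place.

t ≈ 6.1 years

A = (8470 − 1260)/1260 = 5.72222
4040 = 8470/(1 + 5.72222·e^(−0.27t)) → 1 + 5.72222·e^(−0.27t) = 2.09653
e^(−0.27t) = 0.191627 → t = ln(5.21846)/0.27 = 1.6522/0.27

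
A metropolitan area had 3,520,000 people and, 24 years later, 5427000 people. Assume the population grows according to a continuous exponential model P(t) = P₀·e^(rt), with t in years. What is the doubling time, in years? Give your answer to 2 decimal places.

r = ln(5427000/3520000) / 24 = ln(1.54176) / 24 ≈ 0.018039 per year
doubling time = ln 2 / |r| = 0.69315 / 0.018039

doubling time ≈ 38.43 years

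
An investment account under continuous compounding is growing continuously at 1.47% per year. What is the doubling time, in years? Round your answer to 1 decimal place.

doubling time ≈ 47.2 years

doubling time = ln(2) / |r| = 0.69315 / 0.0147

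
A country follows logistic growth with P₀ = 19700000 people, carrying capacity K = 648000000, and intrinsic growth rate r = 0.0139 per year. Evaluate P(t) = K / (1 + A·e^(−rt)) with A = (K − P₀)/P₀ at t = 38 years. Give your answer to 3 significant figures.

≈ 32,700,000 people

A = (648000000 − 19700000)/19700000 = 31.8934
P(38) = 648000000 / (1 + 31.8934·e^(−0.0139·38)) = 648000000 / (1 + 31.8934·0.589665)
= 648000000 / 19.80644 ≈ 32716639.04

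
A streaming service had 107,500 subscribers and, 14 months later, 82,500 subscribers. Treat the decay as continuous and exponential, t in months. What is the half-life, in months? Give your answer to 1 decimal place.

r = ln(82500/107500) / 14 = ln(0.76744) / 14 ≈ -0.018907 per month
half-life = ln 2 / |r| = 0.69315 / 0.018907

half-life ≈ 36.7 months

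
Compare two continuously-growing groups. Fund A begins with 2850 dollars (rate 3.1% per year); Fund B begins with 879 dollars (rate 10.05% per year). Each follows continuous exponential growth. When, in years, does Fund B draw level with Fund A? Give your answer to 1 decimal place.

2850·e^(0.031t) = 879·e^(0.1005t)
2850/879 = e^((0.1005 − 0.031)t) → ln(3.24232) = 0.0695·t
t = 1.17629 / 0.0695

t ≈ 16.9 years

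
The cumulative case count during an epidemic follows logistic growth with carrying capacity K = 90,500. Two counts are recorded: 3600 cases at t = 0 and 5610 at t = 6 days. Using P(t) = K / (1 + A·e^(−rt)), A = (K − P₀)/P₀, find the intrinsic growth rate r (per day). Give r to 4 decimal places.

r ≈ 0.0778 per day

A = (90500 − 3600)/3600 = 24.13889
5610 = 90500/(1 + 24.13889·e^(−r·6)) → e^(−6r) = (16.13191 − 1)/24.13889 = 0.626868
r = −ln(0.626868)/6 = 0.46702/6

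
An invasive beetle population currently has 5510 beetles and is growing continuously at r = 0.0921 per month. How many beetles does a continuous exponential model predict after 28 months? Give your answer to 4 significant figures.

≈ 72,630 beetles

P(28) = 5510 · e^(0.0921·28) = 5510 · e^(2.5788)
= 5510 · 13.18131 ≈ 72629.02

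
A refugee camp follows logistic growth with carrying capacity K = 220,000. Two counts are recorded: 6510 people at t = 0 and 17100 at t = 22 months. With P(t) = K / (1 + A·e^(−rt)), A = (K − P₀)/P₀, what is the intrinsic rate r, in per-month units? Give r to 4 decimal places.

A = (220000 − 6510)/6510 = 32.79416
17100 = 220000/(1 + 32.79416·e^(−r·22)) → e^(−22r) = (12.8655 − 1)/32.79416 = 0.361817
r = −ln(0.361817)/22 = 1.01662/22

r ≈ 0.0462 per month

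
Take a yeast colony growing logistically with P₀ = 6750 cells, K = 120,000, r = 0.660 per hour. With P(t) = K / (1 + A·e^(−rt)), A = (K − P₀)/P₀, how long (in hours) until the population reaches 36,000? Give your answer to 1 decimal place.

A = (120000 − 6750)/6750 = 16.77778
36000 = 120000/(1 + 16.77778·e^(−0.66t)) → 1 + 16.77778·e^(−0.66t) = 3.33333
e^(−0.66t) = 0.139073 → t = ln(7.19048)/0.66 = 1.97276/0.66

t ≈ 3.0 hours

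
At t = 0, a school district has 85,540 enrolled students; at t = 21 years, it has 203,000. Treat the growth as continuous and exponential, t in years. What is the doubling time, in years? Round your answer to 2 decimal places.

r = ln(203000/85540) / 21 = ln(2.37316) / 21 ≈ 0.041153 per year
doubling time = ln 2 / |r| = 0.69315 / 0.041153

doubling time ≈ 16.84 years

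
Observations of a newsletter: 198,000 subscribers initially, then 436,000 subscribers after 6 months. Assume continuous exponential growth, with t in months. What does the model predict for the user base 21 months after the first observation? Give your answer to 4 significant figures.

r = ln(436000/198000) / 6 ≈ 0.131563 per month
P(21) = 198000 · e^(0.131563·21) = 198000 · 15.84435 ≈ 3137182.16

≈ 3,137,000 subscribers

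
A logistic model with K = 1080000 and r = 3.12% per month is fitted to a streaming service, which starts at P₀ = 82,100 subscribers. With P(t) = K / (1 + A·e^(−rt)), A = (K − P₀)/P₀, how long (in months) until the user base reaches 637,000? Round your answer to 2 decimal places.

t ≈ 91.70 months

A = (1080000 − 82100)/82100 = 12.15469
637000 = 1080000/(1 + 12.15469·e^(−0.0312t)) → 1 + 12.15469·e^(−0.0312t) = 1.69545
e^(−0.0312t) = 0.057216 → t = ln(17.47751)/0.0312 = 2.86091/0.0312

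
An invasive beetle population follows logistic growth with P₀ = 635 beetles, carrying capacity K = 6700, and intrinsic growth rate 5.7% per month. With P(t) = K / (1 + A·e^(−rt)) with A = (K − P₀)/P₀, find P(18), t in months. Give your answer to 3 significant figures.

A = (6700 − 635)/635 = 9.55118
P(18) = 6700 / (1 + 9.55118·e^(−0.057·18)) = 6700 / (1 + 9.55118·0.358438)
= 6700 / 4.4235 ≈ 1514.64

≈ 1,510 beetles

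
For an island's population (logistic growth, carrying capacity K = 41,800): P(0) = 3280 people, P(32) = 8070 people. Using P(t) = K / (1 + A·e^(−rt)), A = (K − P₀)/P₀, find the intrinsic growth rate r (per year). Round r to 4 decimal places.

r ≈ 0.0323 per year

A = (41800 − 3280)/3280 = 11.7439
8070 = 41800/(1 + 11.7439·e^(−r·32)) → e^(−32r) = (5.17968 − 1)/11.7439 = 0.355902
r = −ln(0.355902)/32 = 1.0331/32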